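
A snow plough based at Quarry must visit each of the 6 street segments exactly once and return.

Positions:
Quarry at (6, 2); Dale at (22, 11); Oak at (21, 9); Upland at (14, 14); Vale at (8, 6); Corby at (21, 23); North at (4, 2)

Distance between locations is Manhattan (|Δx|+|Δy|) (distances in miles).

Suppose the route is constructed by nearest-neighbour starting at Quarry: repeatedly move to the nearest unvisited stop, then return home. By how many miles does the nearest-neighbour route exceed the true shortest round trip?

From Quarry: North=2, Vale=6, Upland=20, Oak=22, Dale=25, Corby=36 → choose North (2).
From North: Vale=8, Upland=22, Oak=24, Dale=27, Corby=38 → choose Vale (8).
From Vale: Upland=14, Oak=16, Dale=19, Corby=30 → choose Upland (14).
From Upland: Dale=11, Oak=12, Corby=16 → choose Dale (11).
From Dale: Oak=3, Corby=13 → choose Oak (3).
From Oak: Corby=14 → choose Corby (14).
NN route Quarry → North → Vale → Upland → Dale → Oak → Corby → Quarry costs 88.
Optimal: Quarry → Oak → Dale → Corby → Upland → Vale → North → Quarry costs 78 (by enumerating all 360 distinct tours).
Excess = 88 − 78 = 10.

The nearest-neighbour route is 10 miles longer than optimal.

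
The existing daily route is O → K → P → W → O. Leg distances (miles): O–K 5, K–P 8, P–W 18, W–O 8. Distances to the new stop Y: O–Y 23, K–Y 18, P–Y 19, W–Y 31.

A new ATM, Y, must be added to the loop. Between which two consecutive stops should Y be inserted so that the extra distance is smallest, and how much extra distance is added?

Insertion cost between consecutive stops i–j is d(i,Y) + d(Y,j) − d(i,j):
  between O and K: 23 + 18 − 5 = 36
  between K and P: 18 + 19 − 8 = 29
  between P and W: 19 + 31 − 18 = 32
  between W and O: 31 + 23 − 8 = 46
Cheapest insertion is between K and P, adding 29.
New total = 39 + 29 = 68.

Adding 29 miles by placing Y on the K–P leg.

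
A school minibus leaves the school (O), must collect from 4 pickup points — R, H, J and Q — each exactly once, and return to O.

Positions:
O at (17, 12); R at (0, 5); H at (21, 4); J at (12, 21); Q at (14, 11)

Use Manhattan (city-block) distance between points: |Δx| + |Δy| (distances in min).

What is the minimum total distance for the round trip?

Minimum total distance: 78 min.

There are 12 distinct closed tours to check (reversals are equivalent).
O - R - H - J - Q - O: 24+22+26+12+4 = 88
O - R - H - Q - J - O: 24+22+14+12+14 = 86
O - R - J - H - Q - O: 24+28+26+14+4 = 96
O - R - J - Q - H - O: 24+28+12+14+12 = 90
O - R - Q - H - J - O: 24+20+14+26+14 = 98
O - R - Q - J - H - O: 24+20+12+26+12 = 94
O - H - R - J - Q - O: 12+22+28+12+4 = 78
O - H - R - Q - J - O: 12+22+20+12+14 = 80
O - H - J - R - Q - O: 12+26+28+20+4 = 90
O - H - Q - R - J - O: 12+14+20+28+14 = 88
O - J - R - H - Q - O: 14+28+22+14+4 = 82
O - J - H - R - Q - O: 14+26+22+20+4 = 86
The minimum is 78.
One optimal route: O → H → R → J → Q → O (or its reverse).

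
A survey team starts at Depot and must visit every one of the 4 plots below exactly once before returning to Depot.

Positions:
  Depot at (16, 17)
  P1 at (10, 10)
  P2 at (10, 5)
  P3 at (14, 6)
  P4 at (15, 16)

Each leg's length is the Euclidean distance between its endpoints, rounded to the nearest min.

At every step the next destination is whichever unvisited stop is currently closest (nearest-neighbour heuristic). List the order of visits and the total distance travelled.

At Depot the remaining stops are P4 1, P1 9, P3 11, P2 13; go to P4.
At P4 the remaining stops are P1 8, P3 10, P2 12; go to P1.
At P1 the remaining stops are P2 5, P3 6; go to P2.
At P2 the remaining stops are P3 4; go to P3.
Return P3→Depot: 11.
Total = 1 + 8 + 5 + 4 + 11 = 29.

Nearest-neighbour total = 29 min; route Depot → P4 → P1 → P2 → P3 → Depot.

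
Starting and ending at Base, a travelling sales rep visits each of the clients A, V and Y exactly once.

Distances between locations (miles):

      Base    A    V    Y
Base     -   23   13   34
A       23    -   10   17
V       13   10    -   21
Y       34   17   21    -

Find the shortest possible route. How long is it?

Shortest round trip = 74 miles.

Base→A→V→Y→Base: 23+10+21+34 = 88
Base→A→Y→V→Base: 23+17+21+13 = 74
Base→V→A→Y→Base: 13+10+17+34 = 74
The minimum is 74.
One optimal route: Base → A → Y → V → Base (or its reverse).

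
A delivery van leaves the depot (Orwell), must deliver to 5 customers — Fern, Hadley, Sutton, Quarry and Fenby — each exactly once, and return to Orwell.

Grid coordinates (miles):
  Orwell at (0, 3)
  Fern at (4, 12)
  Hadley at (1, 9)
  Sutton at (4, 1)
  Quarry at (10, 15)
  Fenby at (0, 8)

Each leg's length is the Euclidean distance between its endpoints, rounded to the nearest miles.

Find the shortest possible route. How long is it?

Shortest round trip = 36 miles.

Orwell - Fern - Hadley - Sutton - Quarry - Fenby - Orwell: 10+4+9+15+12+5 = 55
Orwell - Fern - Hadley - Sutton - Fenby - Quarry - Orwell: 10+4+9+8+12+16 = 59
Orwell - Fern - Hadley - Quarry - Sutton - Fenby - Orwell: 10+4+11+15+8+5 = 53
Orwell - Fern - Hadley - Quarry - Fenby - Sutton - Orwell: 10+4+11+12+8+4 = 49
Orwell - Fern - Hadley - Fenby - Sutton - Quarry - Orwell: 10+4+1+8+15+16 = 54
Orwell - Fern - Hadley - Fenby - Quarry - Sutton - Orwell: 10+4+1+12+15+4 = 46
Orwell - Fern - Sutton - Hadley - Quarry - Fenby - Orwell: 10+11+9+11+12+5 = 58
Orwell - Fern - Sutton - Hadley - Fenby - Quarry - Orwell: 10+11+9+1+12+16 = 59
Orwell - Fern - Sutton - Quarry - Hadley - Fenby - Orwell: 10+11+15+11+1+5 = 53
Orwell - Fern - Sutton - Quarry - Fenby - Hadley - Orwell: 10+11+15+12+1+6 = 55
Orwell - Fern - Sutton - Fenby - Hadley - Quarry - Orwell: 10+11+8+1+11+16 = 57
Orwell - Fern - Sutton - Fenby - Quarry - Hadley - Orwell: 10+11+8+12+11+6 = 58
Orwell - Fern - Quarry - Hadley - Sutton - Fenby - Orwell: 10+7+11+9+8+5 = 50
Orwell - Fern - Quarry - Hadley - Fenby - Sutton - Orwell: 10+7+11+1+8+4 = 41
… (46 more)
Orwell - Sutton - Quarry - Fern - Hadley - Fenby - Orwell: 4+15+7+4+1+5 = 36  ← best
The minimum is 36.
One optimal route: Orwell → Sutton → Quarry → Fern → Hadley → Fenby → Orwell (or its reverse).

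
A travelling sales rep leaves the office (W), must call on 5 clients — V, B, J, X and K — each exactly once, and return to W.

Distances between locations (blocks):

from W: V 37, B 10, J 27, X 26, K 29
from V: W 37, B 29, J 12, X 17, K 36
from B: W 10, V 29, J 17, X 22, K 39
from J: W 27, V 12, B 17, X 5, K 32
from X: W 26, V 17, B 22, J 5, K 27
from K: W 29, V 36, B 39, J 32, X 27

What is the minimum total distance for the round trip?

W - V - B - J - X - K - W: 37+29+17+5+27+29 = 144
W - V - B - J - K - X - W: 37+29+17+32+27+26 = 168
W - V - B - X - J - K - W: 37+29+22+5+32+29 = 154
W - V - B - X - K - J - W: 37+29+22+27+32+27 = 174
W - V - B - K - J - X - W: 37+29+39+32+5+26 = 168
W - V - B - K - X - J - W: 37+29+39+27+5+27 = 164
W - V - J - B - X - K - W: 37+12+17+22+27+29 = 144
W - V - J - B - K - X - W: 37+12+17+39+27+26 = 158
W - V - J - X - B - K - W: 37+12+5+22+39+29 = 144
W - V - J - X - K - B - W: 37+12+5+27+39+10 = 130
W - V - J - K - B - X - W: 37+12+32+39+22+26 = 168
W - V - J - K - X - B - W: 37+12+32+27+22+10 = 140
W - V - X - B - J - K - W: 37+17+22+17+32+29 = 154
W - V - X - B - K - J - W: 37+17+22+39+32+27 = 174
… (46 more)
W - B - V - J - X - K - W: 10+29+12+5+27+29 = 112  ← best
The minimum is 112.
One optimal route: W → B → V → J → X → K → W (or its reverse).

Shortest round trip = 112 blocks.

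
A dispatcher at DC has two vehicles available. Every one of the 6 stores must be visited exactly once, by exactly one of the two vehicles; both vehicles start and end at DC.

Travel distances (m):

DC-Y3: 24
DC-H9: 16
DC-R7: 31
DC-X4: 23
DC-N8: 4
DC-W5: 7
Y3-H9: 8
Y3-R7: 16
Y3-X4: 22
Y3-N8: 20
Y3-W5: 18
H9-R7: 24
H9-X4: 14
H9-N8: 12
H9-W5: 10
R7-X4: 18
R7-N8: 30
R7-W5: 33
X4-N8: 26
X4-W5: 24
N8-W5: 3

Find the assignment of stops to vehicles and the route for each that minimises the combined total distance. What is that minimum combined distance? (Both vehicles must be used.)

Try each way of splitting the stops between the two vehicles (each non-empty) and, for each split, find the best tour for each vehicle:
  {Y3} + {H9, R7, X4, N8, W5}: 48 + 80 = 128
  {H9} + {Y3, R7, X4, N8, W5}: 32 + 82 = 114
  {Y3, H9} + {R7, X4, N8, W5}: 48 + 80 = 128
  {R7} + {Y3, H9, X4, N8, W5}: 62 + 70 = 132
  {Y3, R7} + {H9, X4, N8, W5}: 71 + 54 = 125
  {H9, R7} + {Y3, X4, N8, W5}: 71 + 70 = 141
  … (31 splits in total)
  {N8} + {Y3, H9, R7, X4, W5}: 8 + 82 = 90  ← best
Best: vehicle 1 DC → N8 → DC = 8; vehicle 2 DC → X4 → R7 → Y3 → H9 → W5 → DC = 82; combined 90.

90 m — the smallest possible combined total.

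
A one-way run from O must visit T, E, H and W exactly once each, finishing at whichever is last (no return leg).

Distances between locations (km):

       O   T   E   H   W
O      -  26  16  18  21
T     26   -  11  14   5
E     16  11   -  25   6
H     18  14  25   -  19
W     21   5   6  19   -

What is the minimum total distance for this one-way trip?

41 km — the minimum one-way total.

There are 4! = 24 possible orderings.
O → T → E → H → W: 26+11+25+19 = 81
O → T → E → W → H: 26+11+6+19 = 62
O → T → H → E → W: 26+14+25+6 = 71
O → T → H → W → E: 26+14+19+6 = 65
O → T → W → E → H: 26+5+6+25 = 62
O → T → W → H → E: 26+5+19+25 = 75
O → E → T → H → W: 16+11+14+19 = 60
O → E → T → W → H: 16+11+5+19 = 51
O → E → H → T → W: 16+25+14+5 = 60
O → E → H → W → T: 16+25+19+5 = 65
O → E → W → T → H: 16+6+5+14 = 41
O → E → W → H → T: 16+6+19+14 = 55
O → H → T → E → W: 18+14+11+6 = 49
O → H → T → W → E: 18+14+5+6 = 43
… (10 more)
The minimum is 41.
One shortest path: O → E → W → T → H.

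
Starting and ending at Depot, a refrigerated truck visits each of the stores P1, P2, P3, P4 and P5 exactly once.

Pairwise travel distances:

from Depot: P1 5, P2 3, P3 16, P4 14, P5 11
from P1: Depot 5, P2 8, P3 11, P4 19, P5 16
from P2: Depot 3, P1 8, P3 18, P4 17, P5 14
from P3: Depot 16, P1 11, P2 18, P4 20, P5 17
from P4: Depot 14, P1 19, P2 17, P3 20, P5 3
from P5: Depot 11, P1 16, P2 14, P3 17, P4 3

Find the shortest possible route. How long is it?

Depot → P1 → P2 → P3 → P4 → P5 → Depot: 5+8+18+20+3+11 = 65
Depot → P1 → P2 → P3 → P5 → P4 → Depot: 5+8+18+17+3+14 = 65
Depot → P1 → P2 → P4 → P3 → P5 → Depot: 5+8+17+20+17+11 = 78
Depot → P1 → P2 → P4 → P5 → P3 → Depot: 5+8+17+3+17+16 = 66
Depot → P1 → P2 → P5 → P3 → P4 → Depot: 5+8+14+17+20+14 = 78
Depot → P1 → P2 → P5 → P4 → P3 → Depot: 5+8+14+3+20+16 = 66
Depot → P1 → P3 → P2 → P4 → P5 → Depot: 5+11+18+17+3+11 = 65
Depot → P1 → P3 → P2 → P5 → P4 → Depot: 5+11+18+14+3+14 = 65
Depot → P1 → P3 → P4 → P2 → P5 → Depot: 5+11+20+17+14+11 = 78
Depot → P1 → P3 → P4 → P5 → P2 → Depot: 5+11+20+3+14+3 = 56
Depot → P1 → P3 → P5 → P2 → P4 → Depot: 5+11+17+14+17+14 = 78
Depot → P1 → P3 → P5 → P4 → P2 → Depot: 5+11+17+3+17+3 = 56
Depot → P1 → P4 → P2 → P3 → P5 → Depot: 5+19+17+18+17+11 = 87
Depot → P1 → P4 → P2 → P5 → P3 → Depot: 5+19+17+14+17+16 = 88
… (46 more)
The minimum is 56.
One optimal route: Depot → P1 → P3 → P4 → P5 → P2 → Depot (or its reverse).

56 — the shortest possible round trip.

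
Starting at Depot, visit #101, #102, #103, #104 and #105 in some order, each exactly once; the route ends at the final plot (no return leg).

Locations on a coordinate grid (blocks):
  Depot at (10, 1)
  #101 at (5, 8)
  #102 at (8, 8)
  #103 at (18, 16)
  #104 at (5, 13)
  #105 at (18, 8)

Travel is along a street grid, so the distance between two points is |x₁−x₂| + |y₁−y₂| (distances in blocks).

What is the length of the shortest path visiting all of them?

There are 5! = 120 possible orderings.
Depot - #101 - #102 - #103 - #104 - #105: 12+3+18+16+18 = 67
Depot - #101 - #102 - #103 - #105 - #104: 12+3+18+8+18 = 59
Depot - #101 - #102 - #104 - #103 - #105: 12+3+8+16+8 = 47
Depot - #101 - #102 - #104 - #105 - #103: 12+3+8+18+8 = 49
Depot - #101 - #102 - #105 - #103 - #104: 12+3+10+8+16 = 49
Depot - #101 - #102 - #105 - #104 - #103: 12+3+10+18+16 = 59
Depot - #101 - #103 - #102 - #104 - #105: 12+21+18+8+18 = 77
Depot - #101 - #103 - #102 - #105 - #104: 12+21+18+10+18 = 79
Depot - #101 - #103 - #104 - #102 - #105: 12+21+16+8+10 = 67
Depot - #101 - #103 - #104 - #105 - #102: 12+21+16+18+10 = 77
Depot - #101 - #103 - #105 - #102 - #104: 12+21+8+10+8 = 59
Depot - #101 - #103 - #105 - #104 - #102: 12+21+8+18+8 = 67
Depot - #101 - #104 - #102 - #103 - #105: 12+5+8+18+8 = 51
Depot - #101 - #104 - #102 - #105 - #103: 12+5+8+10+8 = 43
… (106 more)
Depot - #102 - #101 - #104 - #103 - #105: 9+3+5+16+8 = 41  ← best
The minimum is 41.
One shortest path: Depot → #102 → #101 → #104 → #103 → #105.

41 blocks — the minimum one-way total.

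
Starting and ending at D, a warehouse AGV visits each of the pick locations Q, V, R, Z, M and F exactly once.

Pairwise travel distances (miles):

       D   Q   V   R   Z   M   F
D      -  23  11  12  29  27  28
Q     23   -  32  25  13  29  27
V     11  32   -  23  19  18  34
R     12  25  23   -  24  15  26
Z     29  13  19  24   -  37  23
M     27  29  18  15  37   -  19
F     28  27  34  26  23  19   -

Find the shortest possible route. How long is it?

With 6 stops there are 6!/2 = 360 distinct round trips (a route and its reverse cost the same).
D - Q - V - R - Z - M - F - D: 23+32+23+24+37+19+28 = 186
D - Q - V - R - Z - F - M - D: 23+32+23+24+23+19+27 = 171
D - Q - V - R - M - Z - F - D: 23+32+23+15+37+23+28 = 181
D - Q - V - R - M - F - Z - D: 23+32+23+15+19+23+29 = 164
D - Q - V - R - F - Z - M - D: 23+32+23+26+23+37+27 = 191
D - Q - V - R - F - M - Z - D: 23+32+23+26+19+37+29 = 189
D - Q - V - Z - R - M - F - D: 23+32+19+24+15+19+28 = 160
D - Q - V - Z - R - F - M - D: 23+32+19+24+26+19+27 = 170
… (352 more)
D - V - Z - Q - F - M - R - D: 11+19+13+27+19+15+12 = 116  ← best
The minimum is 116.
One optimal route: D → V → Z → Q → F → M → R → D (or its reverse).

116 miles — the shortest possible round trip.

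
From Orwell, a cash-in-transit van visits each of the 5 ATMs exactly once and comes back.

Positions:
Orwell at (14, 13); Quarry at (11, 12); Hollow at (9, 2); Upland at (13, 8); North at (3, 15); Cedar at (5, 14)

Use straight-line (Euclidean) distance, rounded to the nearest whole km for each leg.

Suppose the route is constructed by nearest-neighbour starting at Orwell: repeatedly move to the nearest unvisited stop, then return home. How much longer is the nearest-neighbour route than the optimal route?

3 km longer than the optimal tour.

Orwell: Quarry=3, Upland=5, Cedar=9, North=11, Hollow=12 ⇒ Quarry
Quarry: Upland=4, Cedar=6, North=9, Hollow=10 ⇒ Upland
Upland: Hollow=7, Cedar=10, North=12 ⇒ Hollow
Hollow: Cedar=13, North=14 ⇒ Cedar
Cedar: North=2 ⇒ North
NN route Orwell → Quarry → Upland → Hollow → Cedar → North → Orwell costs 40.
Optimal: Orwell → Quarry → Cedar → North → Hollow → Upland → Orwell costs 37 (by enumerating all 60 distinct tours).
Excess = 40 − 37 = 3.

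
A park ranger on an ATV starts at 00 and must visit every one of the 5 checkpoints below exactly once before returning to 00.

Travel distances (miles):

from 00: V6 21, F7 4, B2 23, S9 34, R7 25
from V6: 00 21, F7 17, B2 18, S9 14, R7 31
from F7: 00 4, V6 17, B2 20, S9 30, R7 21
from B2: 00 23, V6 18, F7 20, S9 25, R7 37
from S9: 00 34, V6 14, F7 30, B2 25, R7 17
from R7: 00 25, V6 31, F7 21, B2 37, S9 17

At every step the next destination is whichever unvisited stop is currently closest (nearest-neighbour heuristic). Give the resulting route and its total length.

At 00 the remaining stops are F7 4, V6 21, B2 23, R7 25, S9 34; go to F7.
At F7 the remaining stops are V6 17, B2 20, R7 21, S9 30; go to V6.
At V6 the remaining stops are S9 14, B2 18, R7 31; go to S9.
At S9 the remaining stops are R7 17, B2 25; go to R7.
At R7 the remaining stops are B2 37; go to B2.
Return B2→00: 23.
Total = 4 + 17 + 14 + 17 + 37 + 23 = 112.

112 miles along 00 → F7 → V6 → S9 → R7 → B2 → 00.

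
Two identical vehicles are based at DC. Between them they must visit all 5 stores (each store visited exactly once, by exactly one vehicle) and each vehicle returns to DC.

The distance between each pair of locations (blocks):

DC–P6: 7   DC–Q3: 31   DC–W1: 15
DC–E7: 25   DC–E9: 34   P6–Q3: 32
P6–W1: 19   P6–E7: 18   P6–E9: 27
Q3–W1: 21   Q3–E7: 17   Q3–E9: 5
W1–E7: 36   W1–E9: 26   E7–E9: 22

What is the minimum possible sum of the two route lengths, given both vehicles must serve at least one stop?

Try each way of splitting the stops between the two vehicles (each non-empty) and, for each split, find the best tour for each vehicle:
  {P6} + {Q3, W1, E7, E9}: 14 + 88 = 102
  {Q3} + {P6, W1, E7, E9}: 62 + 88 = 150
  {P6, Q3} + {W1, E7, E9}: 70 + 88 = 158
  {W1} + {P6, Q3, E7, E9}: 30 + 81 = 111
  {P6, W1} + {Q3, E7, E9}: 41 + 81 = 122
  {Q3, W1} + {P6, E7, E9}: 67 + 81 = 148
  … (15 splits in total)
Best: vehicle 1 DC → P6 → DC = 14; vehicle 2 DC → W1 → Q3 → E9 → E7 → DC = 88; combined 102.

Minimum combined distance: 102 blocks.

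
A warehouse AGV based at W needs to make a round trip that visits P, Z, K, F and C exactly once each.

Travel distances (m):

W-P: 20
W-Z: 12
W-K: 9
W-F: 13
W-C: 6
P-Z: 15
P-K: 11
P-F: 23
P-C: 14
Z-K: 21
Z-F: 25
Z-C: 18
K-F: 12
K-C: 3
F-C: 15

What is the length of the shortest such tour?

Shortest round trip = 69 m.

With 5 stops there are 5!/2 = 60 distinct round trips (a route and its reverse cost the same).
W→P→Z→K→F→C→W: 20+15+21+12+15+6 = 89
W→P→Z→K→C→F→W: 20+15+21+3+15+13 = 87
W→P→Z→F→K→C→W: 20+15+25+12+3+6 = 81
W→P→Z→F→C→K→W: 20+15+25+15+3+9 = 87
W→P→Z→C→K→F→W: 20+15+18+3+12+13 = 81
W→P→Z→C→F→K→W: 20+15+18+15+12+9 = 89
W→P→K→Z→F→C→W: 20+11+21+25+15+6 = 98
W→P→K→Z→C→F→W: 20+11+21+18+15+13 = 98
W→P→K→F→Z→C→W: 20+11+12+25+18+6 = 92
W→P→K→F→C→Z→W: 20+11+12+15+18+12 = 88
W→P→K→C→Z→F→W: 20+11+3+18+25+13 = 90
W→P→K→C→F→Z→W: 20+11+3+15+25+12 = 86
W→P→F→Z→K→C→W: 20+23+25+21+3+6 = 98
W→P→F→Z→C→K→W: 20+23+25+18+3+9 = 98
… (46 more)
W→Z→P→K→C→F→W: 12+15+11+3+15+13 = 69  ← best
The minimum is 69.
One optimal route: W → Z → P → K → C → F → W (or its reverse).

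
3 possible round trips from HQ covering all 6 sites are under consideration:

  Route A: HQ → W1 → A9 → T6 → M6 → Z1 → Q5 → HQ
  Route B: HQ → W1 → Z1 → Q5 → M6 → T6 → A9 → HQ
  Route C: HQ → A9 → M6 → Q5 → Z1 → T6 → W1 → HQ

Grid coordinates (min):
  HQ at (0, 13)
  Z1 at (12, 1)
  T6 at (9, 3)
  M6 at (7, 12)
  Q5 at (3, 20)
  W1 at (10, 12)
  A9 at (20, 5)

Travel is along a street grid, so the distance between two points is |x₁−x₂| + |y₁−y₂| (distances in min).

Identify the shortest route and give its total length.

Shortest is Route A, total 106 min.

Route A: 11 + 17 + 13 + 11 + 16 + 28 + 10 = 106
Route B: 11 + 13 + 28 + 12 + 11 + 13 + 28 = 116
Route C: 28 + 20 + 12 + 28 + 5 + 10 + 11 = 114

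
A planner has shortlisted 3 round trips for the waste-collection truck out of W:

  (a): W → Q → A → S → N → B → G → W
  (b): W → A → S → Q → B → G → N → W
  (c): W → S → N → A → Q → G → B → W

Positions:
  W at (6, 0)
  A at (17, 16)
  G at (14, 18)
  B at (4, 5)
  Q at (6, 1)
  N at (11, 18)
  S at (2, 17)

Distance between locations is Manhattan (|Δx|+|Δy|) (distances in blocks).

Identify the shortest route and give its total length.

(a): 1 + 26 + 16 + 10 + 20 + 23 + 26 = 122
(b): 27 + 16 + 20 + 6 + 23 + 3 + 23 = 118
(c): 21 + 10 + 8 + 26 + 25 + 23 + 7 = 120

118 blocks — (b) is the shortest.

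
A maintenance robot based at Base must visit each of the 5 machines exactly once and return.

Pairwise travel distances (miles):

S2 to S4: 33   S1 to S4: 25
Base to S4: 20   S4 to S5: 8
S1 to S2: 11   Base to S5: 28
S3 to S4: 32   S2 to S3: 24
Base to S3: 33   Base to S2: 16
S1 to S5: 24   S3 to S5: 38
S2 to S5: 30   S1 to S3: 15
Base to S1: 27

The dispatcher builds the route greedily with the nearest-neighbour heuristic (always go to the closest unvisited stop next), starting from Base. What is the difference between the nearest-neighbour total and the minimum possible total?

Base: S2=16, S4=20, S1=27, S5=28, S3=33 ⇒ S2
S2: S1=11, S3=24, S5=30, S4=33 ⇒ S1
S1: S3=15, S5=24, S4=25 ⇒ S3
S3: S4=32, S5=38 ⇒ S4
S4: S5=8 ⇒ S5
NN route Base → S2 → S1 → S3 → S4 → S5 → Base costs 110.
Optimal: Base → S2 → S3 → S1 → S5 → S4 → Base costs 107 (by enumerating all 60 distinct tours).
Excess = 110 − 107 = 3.

The nearest-neighbour route is 3 miles longer than optimal.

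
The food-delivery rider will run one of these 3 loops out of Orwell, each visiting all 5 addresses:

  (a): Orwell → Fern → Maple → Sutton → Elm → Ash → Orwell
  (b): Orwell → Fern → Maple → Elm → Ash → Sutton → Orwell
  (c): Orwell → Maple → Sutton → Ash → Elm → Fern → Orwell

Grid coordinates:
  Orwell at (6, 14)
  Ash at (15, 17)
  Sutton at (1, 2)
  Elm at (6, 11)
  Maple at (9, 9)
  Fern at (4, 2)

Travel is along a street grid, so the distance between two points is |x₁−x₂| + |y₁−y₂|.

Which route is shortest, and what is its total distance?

Shortest is (a), total 82.

(a): 14 + 12 + 15 + 14 + 15 + 12 = 82
(b): 14 + 12 + 5 + 15 + 29 + 17 = 92
(c): 8 + 15 + 29 + 15 + 11 + 14 = 92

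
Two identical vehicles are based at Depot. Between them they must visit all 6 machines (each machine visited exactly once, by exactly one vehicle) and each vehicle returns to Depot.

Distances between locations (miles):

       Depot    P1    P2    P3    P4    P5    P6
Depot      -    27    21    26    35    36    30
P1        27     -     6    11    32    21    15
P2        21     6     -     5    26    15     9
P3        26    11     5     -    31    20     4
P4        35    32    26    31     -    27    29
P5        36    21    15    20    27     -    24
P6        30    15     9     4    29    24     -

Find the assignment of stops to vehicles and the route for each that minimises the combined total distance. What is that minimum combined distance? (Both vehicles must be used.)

Minimum combined distance: 170 miles.

Try each way of splitting the stops between the two vehicles (each non-empty) and, for each split, find the best tour for each vehicle:
  {P1} + {P2, P3, P4, P5, P6}: 54 + 116 = 170
  {P2} + {P1, P3, P4, P5, P6}: 42 + 128 = 170
  {P1, P2} + {P3, P4, P5, P6}: 54 + 116 = 170
  {P3} + {P1, P2, P4, P5, P6}: 52 + 128 = 180
  {P1, P3} + {P2, P4, P5, P6}: 64 + 116 = 180
  {P2, P3} + {P1, P4, P5, P6}: 52 + 128 = 180
  … (31 splits in total)
Best: vehicle 1 Depot → P1 → Depot = 54; vehicle 2 Depot → P2 → P3 → P6 → P5 → P4 → Depot = 116; combined 170.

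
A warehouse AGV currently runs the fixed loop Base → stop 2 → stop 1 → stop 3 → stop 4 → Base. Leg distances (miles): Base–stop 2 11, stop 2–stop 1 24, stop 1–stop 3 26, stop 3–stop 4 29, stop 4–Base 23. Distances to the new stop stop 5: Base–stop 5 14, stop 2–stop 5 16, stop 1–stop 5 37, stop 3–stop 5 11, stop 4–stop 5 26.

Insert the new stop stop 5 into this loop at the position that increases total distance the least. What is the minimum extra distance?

+8 miles — insert stop 5 between stop 3 and stop 4.

Insertion cost between consecutive stops i–j is d(i,stop 5) + d(stop 5,j) − d(i,j):
  between Base and stop 2: 14 + 16 − 11 = 19
  between stop 2 and stop 1: 16 + 37 − 24 = 29
  between stop 1 and stop 3: 37 + 11 − 26 = 22
  between stop 3 and stop 4: 11 + 26 − 29 = 8
  between stop 4 and Base: 26 + 14 − 23 = 17
Cheapest insertion is between stop 3 and stop 4, adding 8.
New total = 113 + 8 = 121.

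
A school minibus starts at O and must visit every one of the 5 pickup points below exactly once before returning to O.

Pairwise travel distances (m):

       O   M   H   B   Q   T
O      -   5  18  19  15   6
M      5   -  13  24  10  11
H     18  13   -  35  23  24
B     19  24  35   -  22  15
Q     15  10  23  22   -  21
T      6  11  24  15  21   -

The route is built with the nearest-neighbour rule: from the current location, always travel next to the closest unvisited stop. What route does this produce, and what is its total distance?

From O: distances to unvisited — M=5, T=6, Q=15, H=18, B=19. Nearest is M (5).
From M: distances to unvisited — Q=10, T=11, H=13, B=24. Nearest is Q (10).
From Q: distances to unvisited — T=21, B=22, H=23. Nearest is T (21).
From T: distances to unvisited — B=15, H=24. Nearest is B (15).
From B: distances to unvisited — H=35. Nearest is H (35).
Return H→O: 18.
Total = 5 + 10 + 21 + 15 + 35 + 18 = 104.

Nearest-neighbour total = 104 m; route O → M → Q → T → B → H → O.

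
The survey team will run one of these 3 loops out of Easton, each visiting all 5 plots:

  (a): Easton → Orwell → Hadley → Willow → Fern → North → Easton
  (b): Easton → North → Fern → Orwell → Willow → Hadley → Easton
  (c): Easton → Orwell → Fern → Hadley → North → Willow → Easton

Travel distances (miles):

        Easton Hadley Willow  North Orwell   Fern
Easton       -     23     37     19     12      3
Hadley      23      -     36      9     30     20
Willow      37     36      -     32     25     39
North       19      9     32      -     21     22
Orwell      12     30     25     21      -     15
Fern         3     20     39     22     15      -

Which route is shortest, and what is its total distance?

(a): 12 + 30 + 36 + 39 + 22 + 19 = 158
(b): 19 + 22 + 15 + 25 + 36 + 23 = 140
(c): 12 + 15 + 20 + 9 + 32 + 37 = 125

Shortest is (c), total 125 miles.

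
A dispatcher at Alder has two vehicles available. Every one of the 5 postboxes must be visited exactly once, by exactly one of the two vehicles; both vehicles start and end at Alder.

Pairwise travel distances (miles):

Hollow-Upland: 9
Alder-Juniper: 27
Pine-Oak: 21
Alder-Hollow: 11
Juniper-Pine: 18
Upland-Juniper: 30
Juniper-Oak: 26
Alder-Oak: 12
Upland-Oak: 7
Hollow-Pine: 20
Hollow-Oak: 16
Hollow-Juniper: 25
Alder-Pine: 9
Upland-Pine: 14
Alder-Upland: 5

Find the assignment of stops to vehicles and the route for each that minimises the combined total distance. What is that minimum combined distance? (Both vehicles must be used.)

Try each way of splitting the stops between the two vehicles (each non-empty) and, for each split, find the best tour for each vehicle:
  {Hollow} + {Upland, Juniper, Pine, Oak}: 22 + 65 = 87
  {Upland} + {Hollow, Juniper, Pine, Oak}: 10 + 80 = 90
  {Hollow, Upland} + {Juniper, Pine, Oak}: 25 + 65 = 90
  {Juniper} + {Hollow, Upland, Pine, Oak}: 54 + 57 = 111
  {Hollow, Juniper} + {Upland, Pine, Oak}: 63 + 42 = 105
  {Upland, Juniper} + {Hollow, Pine, Oak}: 62 + 57 = 119
  … (15 splits in total)
Best: vehicle 1 Alder → Hollow → Alder = 22; vehicle 2 Alder → Upland → Oak → Juniper → Pine → Alder = 65; combined 87.

Minimum combined distance: 87 miles.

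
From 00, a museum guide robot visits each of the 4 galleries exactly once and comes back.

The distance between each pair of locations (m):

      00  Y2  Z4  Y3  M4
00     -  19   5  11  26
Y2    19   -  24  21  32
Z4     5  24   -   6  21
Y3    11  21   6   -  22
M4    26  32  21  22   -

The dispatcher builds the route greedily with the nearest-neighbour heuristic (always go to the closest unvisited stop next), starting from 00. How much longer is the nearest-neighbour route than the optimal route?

From 00: Z4=5, Y3=11, Y2=19, M4=26 → choose Z4 (5).
From Z4: Y3=6, M4=21, Y2=24 → choose Y3 (6).
From Y3: Y2=21, M4=22 → choose Y2 (21).
From Y2: M4=32 → choose M4 (32).
NN route 00 → Z4 → Y3 → Y2 → M4 → 00 costs 90.
Optimal: 00 → Y2 → M4 → Y3 → Z4 → 00 costs 84 (by enumerating all 12 distinct tours).
Excess = 90 − 84 = 6.

Excess over optimum: 6 m.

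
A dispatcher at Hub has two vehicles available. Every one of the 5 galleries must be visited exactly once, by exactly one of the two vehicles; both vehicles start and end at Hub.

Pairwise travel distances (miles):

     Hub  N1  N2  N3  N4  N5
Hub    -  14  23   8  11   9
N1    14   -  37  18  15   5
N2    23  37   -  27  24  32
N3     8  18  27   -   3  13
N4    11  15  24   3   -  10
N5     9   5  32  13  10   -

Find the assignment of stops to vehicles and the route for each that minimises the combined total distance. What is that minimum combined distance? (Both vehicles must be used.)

There are 2^4 − 1 = 15 ways to divide the 5 stops into two non-empty groups. For each, the best each vehicle can do is its own shortest tour through its group:
  {N1} + {N2, N3, N4, N5}: 28 + 72 = 100
  {N2} + {N1, N3, N4, N5}: 46 + 40 = 86
  {N1, N2} + {N3, N4, N5}: 74 + 30 = 104
  {N3} + {N1, N2, N4, N5}: 16 + 76 = 92
  {N1, N3} + {N2, N4, N5}: 40 + 66 = 106
  {N2, N3} + {N1, N4, N5}: 58 + 40 = 98
  … (15 splits in total)
Best: vehicle 1 Hub → N2 → Hub = 46; vehicle 2 Hub → N1 → N5 → N4 → N3 → Hub = 40; combined 86.

86 miles — the smallest possible combined total.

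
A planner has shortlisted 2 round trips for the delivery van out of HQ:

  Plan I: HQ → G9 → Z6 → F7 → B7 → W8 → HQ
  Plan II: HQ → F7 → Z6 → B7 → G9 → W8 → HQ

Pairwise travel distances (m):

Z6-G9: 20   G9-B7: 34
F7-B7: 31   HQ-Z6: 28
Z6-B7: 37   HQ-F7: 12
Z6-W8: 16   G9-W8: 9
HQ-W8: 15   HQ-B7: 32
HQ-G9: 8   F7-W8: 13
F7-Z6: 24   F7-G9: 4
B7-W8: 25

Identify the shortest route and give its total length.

Plan I: 8 + 20 + 24 + 31 + 25 + 15 = 123
Plan II: 12 + 24 + 37 + 34 + 9 + 15 = 131

Shortest is Plan I, total 123 m.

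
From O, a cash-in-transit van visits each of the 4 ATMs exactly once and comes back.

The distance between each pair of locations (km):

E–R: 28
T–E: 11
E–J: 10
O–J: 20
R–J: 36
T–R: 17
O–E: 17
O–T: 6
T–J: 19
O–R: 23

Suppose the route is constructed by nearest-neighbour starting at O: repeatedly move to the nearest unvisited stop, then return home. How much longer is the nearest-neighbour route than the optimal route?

5 km longer than the optimal tour.

From O: T=6, E=17, J=20, R=23 → choose T (6).
From T: E=11, R=17, J=19 → choose E (11).
From E: J=10, R=28 → choose J (10).
From J: R=36 → choose R (36).
NN route O → T → E → J → R → O costs 86.
Optimal: O → T → R → E → J → O costs 81 (by enumerating all 12 distinct tours).
Excess = 86 − 81 = 5.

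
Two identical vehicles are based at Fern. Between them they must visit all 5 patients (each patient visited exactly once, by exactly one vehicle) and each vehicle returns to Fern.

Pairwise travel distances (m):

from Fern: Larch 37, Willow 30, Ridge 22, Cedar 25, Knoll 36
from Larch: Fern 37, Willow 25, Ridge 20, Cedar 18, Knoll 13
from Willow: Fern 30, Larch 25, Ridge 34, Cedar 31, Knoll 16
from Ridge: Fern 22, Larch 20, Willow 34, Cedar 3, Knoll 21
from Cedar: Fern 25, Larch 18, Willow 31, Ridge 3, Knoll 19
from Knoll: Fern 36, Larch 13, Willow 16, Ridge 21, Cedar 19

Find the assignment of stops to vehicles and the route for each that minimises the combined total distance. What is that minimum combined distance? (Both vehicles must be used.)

There are 2^4 − 1 = 15 ways to divide the 5 stops into two non-empty groups. For each, the best each vehicle can do is its own shortest tour through its group:
  {Larch} + {Willow, Ridge, Cedar, Knoll}: 74 + 90 = 164
  {Willow} + {Larch, Ridge, Cedar, Knoll}: 60 + 92 = 152
  {Larch, Willow} + {Ridge, Cedar, Knoll}: 92 + 80 = 172
  {Ridge} + {Larch, Willow, Cedar, Knoll}: 44 + 102 = 146
  {Larch, Ridge} + {Willow, Cedar, Knoll}: 79 + 90 = 169
  {Willow, Ridge} + {Larch, Cedar, Knoll}: 86 + 92 = 178
  … (15 splits in total)
Best: vehicle 1 Fern → Ridge → Fern = 44; vehicle 2 Fern → Willow → Knoll → Larch → Cedar → Fern = 102; combined 146.

146 m — the smallest possible combined total.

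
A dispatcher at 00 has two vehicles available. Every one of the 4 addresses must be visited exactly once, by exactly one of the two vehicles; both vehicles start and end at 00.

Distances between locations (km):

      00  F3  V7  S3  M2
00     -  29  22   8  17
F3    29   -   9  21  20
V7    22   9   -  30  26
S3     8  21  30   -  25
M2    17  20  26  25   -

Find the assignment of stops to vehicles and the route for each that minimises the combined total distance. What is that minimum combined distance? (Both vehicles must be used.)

There are 2^3 − 1 = 7 ways to divide the 4 stops into two non-empty groups. For each, the best each vehicle can do is its own shortest tour through its group:
  {F3} + {V7, S3, M2}: 58 + 81 = 139
  {V7} + {F3, S3, M2}: 44 + 66 = 110
  {F3, V7} + {S3, M2}: 60 + 50 = 110
  {S3} + {F3, V7, M2}: 16 + 68 = 84
  {F3, S3} + {V7, M2}: 58 + 65 = 123
  {V7, S3} + {F3, M2}: 60 + 66 = 126
  … (7 splits in total)
Best: vehicle 1 00 → S3 → 00 = 16; vehicle 2 00 → V7 → F3 → M2 → 00 = 68; combined 84.

84 km — the smallest possible combined total.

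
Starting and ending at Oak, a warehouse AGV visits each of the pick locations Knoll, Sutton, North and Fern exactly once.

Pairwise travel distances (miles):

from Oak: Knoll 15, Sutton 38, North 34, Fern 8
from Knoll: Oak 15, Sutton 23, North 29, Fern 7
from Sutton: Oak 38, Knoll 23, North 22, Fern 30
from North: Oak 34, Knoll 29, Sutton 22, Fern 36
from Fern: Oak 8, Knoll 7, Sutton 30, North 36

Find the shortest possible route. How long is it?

Oak → Knoll → Sutton → North → Fern → Oak: 15+23+22+36+8 = 104
Oak → Knoll → Sutton → Fern → North → Oak: 15+23+30+36+34 = 138
Oak → Knoll → North → Sutton → Fern → Oak: 15+29+22+30+8 = 104
Oak → Knoll → North → Fern → Sutton → Oak: 15+29+36+30+38 = 148
Oak → Knoll → Fern → Sutton → North → Oak: 15+7+30+22+34 = 108
Oak → Knoll → Fern → North → Sutton → Oak: 15+7+36+22+38 = 118
Oak → Sutton → Knoll → North → Fern → Oak: 38+23+29+36+8 = 134
Oak → Sutton → Knoll → Fern → North → Oak: 38+23+7+36+34 = 138
Oak → Sutton → North → Knoll → Fern → Oak: 38+22+29+7+8 = 104
Oak → Sutton → Fern → Knoll → North → Oak: 38+30+7+29+34 = 138
Oak → North → Knoll → Sutton → Fern → Oak: 34+29+23+30+8 = 124
Oak → North → Sutton → Knoll → Fern → Oak: 34+22+23+7+8 = 94
The minimum is 94.
One optimal route: Oak → North → Sutton → Knoll → Fern → Oak (or its reverse).

Shortest round trip = 94 miles.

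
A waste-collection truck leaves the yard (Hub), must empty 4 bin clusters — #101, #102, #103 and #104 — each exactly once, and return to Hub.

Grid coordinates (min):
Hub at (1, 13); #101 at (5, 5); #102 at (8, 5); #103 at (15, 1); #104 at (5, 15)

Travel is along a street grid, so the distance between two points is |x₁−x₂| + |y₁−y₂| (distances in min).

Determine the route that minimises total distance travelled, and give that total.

Shortest round trip = 56 min.

Hub - #101 - #102 - #103 - #104 - Hub: 12+3+11+24+6 = 56
Hub - #101 - #102 - #104 - #103 - Hub: 12+3+13+24+26 = 78
Hub - #101 - #103 - #102 - #104 - Hub: 12+14+11+13+6 = 56
Hub - #101 - #103 - #104 - #102 - Hub: 12+14+24+13+15 = 78
Hub - #101 - #104 - #102 - #103 - Hub: 12+10+13+11+26 = 72
Hub - #101 - #104 - #103 - #102 - Hub: 12+10+24+11+15 = 72
Hub - #102 - #101 - #103 - #104 - Hub: 15+3+14+24+6 = 62
Hub - #102 - #101 - #104 - #103 - Hub: 15+3+10+24+26 = 78
Hub - #102 - #103 - #101 - #104 - Hub: 15+11+14+10+6 = 56
Hub - #102 - #104 - #101 - #103 - Hub: 15+13+10+14+26 = 78
Hub - #103 - #101 - #102 - #104 - Hub: 26+14+3+13+6 = 62
Hub - #103 - #102 - #101 - #104 - Hub: 26+11+3+10+6 = 56
The minimum is 56.
One optimal route: Hub → #101 → #102 → #103 → #104 → Hub (or its reverse).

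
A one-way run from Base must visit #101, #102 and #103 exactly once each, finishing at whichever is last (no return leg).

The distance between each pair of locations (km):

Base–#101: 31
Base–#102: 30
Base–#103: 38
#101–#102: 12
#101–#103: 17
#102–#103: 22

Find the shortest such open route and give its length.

There are 3! = 6 possible orderings.
Base→#101→#102→#103: 31+12+22 = 65
Base→#101→#103→#102: 31+17+22 = 70
Base→#102→#101→#103: 30+12+17 = 59
Base→#102→#103→#101: 30+22+17 = 69
Base→#103→#101→#102: 38+17+12 = 67
Base→#103→#102→#101: 38+22+12 = 72
The minimum is 59.
One shortest path: Base → #102 → #101 → #103.

Minimum one-way distance = 59 km.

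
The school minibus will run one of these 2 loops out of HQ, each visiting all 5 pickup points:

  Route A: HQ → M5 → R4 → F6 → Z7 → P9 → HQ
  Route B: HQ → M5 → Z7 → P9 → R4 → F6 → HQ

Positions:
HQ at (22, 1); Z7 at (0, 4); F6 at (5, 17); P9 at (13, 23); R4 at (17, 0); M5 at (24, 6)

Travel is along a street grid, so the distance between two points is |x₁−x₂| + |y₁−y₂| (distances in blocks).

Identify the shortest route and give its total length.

130 blocks — Route A is the shortest.

Route A: 7 + 13 + 29 + 18 + 32 + 31 = 130
Route B: 7 + 26 + 32 + 27 + 29 + 33 = 154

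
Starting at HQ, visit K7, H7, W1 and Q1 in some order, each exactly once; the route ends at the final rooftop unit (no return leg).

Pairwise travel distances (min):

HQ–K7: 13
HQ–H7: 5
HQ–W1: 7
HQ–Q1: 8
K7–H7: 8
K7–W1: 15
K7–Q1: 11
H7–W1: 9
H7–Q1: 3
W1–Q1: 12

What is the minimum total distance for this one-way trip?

Minimum one-way distance = 30 min.

There are 4! = 24 possible orderings.
HQ→K7→H7→W1→Q1: 13+8+9+12 = 42
HQ→K7→H7→Q1→W1: 13+8+3+12 = 36
HQ→K7→W1→H7→Q1: 13+15+9+3 = 40
HQ→K7→W1→Q1→H7: 13+15+12+3 = 43
HQ→K7→Q1→H7→W1: 13+11+3+9 = 36
HQ→K7→Q1→W1→H7: 13+11+12+9 = 45
HQ→H7→K7→W1→Q1: 5+8+15+12 = 40
HQ→H7→K7→Q1→W1: 5+8+11+12 = 36
HQ→H7→W1→K7→Q1: 5+9+15+11 = 40
HQ→H7→W1→Q1→K7: 5+9+12+11 = 37
HQ→H7→Q1→K7→W1: 5+3+11+15 = 34
HQ→H7→Q1→W1→K7: 5+3+12+15 = 35
HQ→W1→K7→H7→Q1: 7+15+8+3 = 33
HQ→W1→K7→Q1→H7: 7+15+11+3 = 36
… (10 more)
HQ→W1→H7→Q1→K7: 7+9+3+11 = 30  ← best
The minimum is 30.
One shortest path: HQ → W1 → H7 → Q1 → K7.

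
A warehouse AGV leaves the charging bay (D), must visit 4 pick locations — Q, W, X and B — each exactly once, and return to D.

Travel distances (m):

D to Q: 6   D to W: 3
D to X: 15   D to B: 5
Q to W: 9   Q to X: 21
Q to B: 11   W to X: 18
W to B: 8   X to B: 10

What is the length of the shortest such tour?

Shortest round trip = 48 m.

With 4 stops there are 4!/2 = 12 distinct round trips (a route and its reverse cost the same).
D → Q → W → X → B → D: 6+9+18+10+5 = 48
D → Q → W → B → X → D: 6+9+8+10+15 = 48
D → Q → X → W → B → D: 6+21+18+8+5 = 58
D → Q → X → B → W → D: 6+21+10+8+3 = 48
D → Q → B → W → X → D: 6+11+8+18+15 = 58
D → Q → B → X → W → D: 6+11+10+18+3 = 48
D → W → Q → X → B → D: 3+9+21+10+5 = 48
D → W → Q → B → X → D: 3+9+11+10+15 = 48
D → W → X → Q → B → D: 3+18+21+11+5 = 58
D → W → B → Q → X → D: 3+8+11+21+15 = 58
D → X → Q → W → B → D: 15+21+9+8+5 = 58
D → X → W → Q → B → D: 15+18+9+11+5 = 58
The minimum is 48.
One optimal route: D → Q → W → X → B → D (or its reverse).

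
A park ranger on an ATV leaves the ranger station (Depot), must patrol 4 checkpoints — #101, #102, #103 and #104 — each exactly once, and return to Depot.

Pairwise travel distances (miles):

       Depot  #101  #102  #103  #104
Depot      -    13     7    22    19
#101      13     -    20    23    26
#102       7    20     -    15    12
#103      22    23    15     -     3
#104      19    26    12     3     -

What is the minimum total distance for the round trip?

There are 12 distinct closed tours to check (reversals are equivalent).
Depot - #101 - #102 - #103 - #104 - Depot: 13+20+15+3+19 = 70
Depot - #101 - #102 - #104 - #103 - Depot: 13+20+12+3+22 = 70
Depot - #101 - #103 - #102 - #104 - Depot: 13+23+15+12+19 = 82
Depot - #101 - #103 - #104 - #102 - Depot: 13+23+3+12+7 = 58
Depot - #101 - #104 - #102 - #103 - Depot: 13+26+12+15+22 = 88
Depot - #101 - #104 - #103 - #102 - Depot: 13+26+3+15+7 = 64
Depot - #102 - #101 - #103 - #104 - Depot: 7+20+23+3+19 = 72
Depot - #102 - #101 - #104 - #103 - Depot: 7+20+26+3+22 = 78
Depot - #102 - #103 - #101 - #104 - Depot: 7+15+23+26+19 = 90
Depot - #102 - #104 - #101 - #103 - Depot: 7+12+26+23+22 = 90
Depot - #103 - #101 - #102 - #104 - Depot: 22+23+20+12+19 = 96
Depot - #103 - #102 - #101 - #104 - Depot: 22+15+20+26+19 = 102
The minimum is 58.
One optimal route: Depot → #101 → #103 → #104 → #102 → Depot (or its reverse).

58 miles — the shortest possible round trip.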